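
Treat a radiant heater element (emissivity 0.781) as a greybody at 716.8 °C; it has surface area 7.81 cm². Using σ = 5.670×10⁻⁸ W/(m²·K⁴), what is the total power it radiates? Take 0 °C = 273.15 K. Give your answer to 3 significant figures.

T = 716.8 °C + 273.15 = 989.95 K.
Area A = 7.81 cm² = 7.81×10⁻⁴ m².
P = εσAT⁴ = 0.781 × 5.670×10⁻⁸ × 7.81×10⁻⁴ × (989.95)⁴ = 33.2 W.

P ≈ 33.2 W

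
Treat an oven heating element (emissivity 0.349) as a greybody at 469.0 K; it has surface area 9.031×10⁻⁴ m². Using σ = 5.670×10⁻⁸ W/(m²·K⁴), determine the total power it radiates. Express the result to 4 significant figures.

P ≈ 0.8646 W

Area A = 9.031×10⁻⁴ m².
P = εσAT⁴ = 0.349 × 5.670×10⁻⁸ × 9.031×10⁻⁴ × (469.0)⁴ = 0.8646 W.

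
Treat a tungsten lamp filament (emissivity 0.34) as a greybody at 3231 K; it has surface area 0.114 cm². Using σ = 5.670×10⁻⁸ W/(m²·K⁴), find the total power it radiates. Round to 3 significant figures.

Area A = 0.114 cm² = 1.14×10⁻⁵ m².
P = εσAT⁴ = 0.34 × 5.670×10⁻⁸ × 1.14×10⁻⁵ × (3231)⁴ = 24.0 W.

P ≈ 24.0 W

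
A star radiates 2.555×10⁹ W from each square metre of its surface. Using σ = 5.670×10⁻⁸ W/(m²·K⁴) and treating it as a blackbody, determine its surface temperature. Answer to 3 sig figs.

T ≈ 1.46×10⁴ K

I = σT⁴, so T = (I/σ)^(1/4) = (2.555×10⁹/(5.670×10⁻⁸))^(1/4) = 1.46×10⁴ K.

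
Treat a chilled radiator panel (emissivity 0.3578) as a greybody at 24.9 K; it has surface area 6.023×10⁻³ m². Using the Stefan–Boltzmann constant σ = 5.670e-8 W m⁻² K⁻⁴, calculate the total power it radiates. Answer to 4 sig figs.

Area A = 6.023×10⁻³ m².
P = εσAT⁴ = 0.3578 × 5.670×10⁻⁸ × 6.023×10⁻³ × (24.9)⁴ = 4.697×10⁻⁵ W.

P ≈ 4.697×10⁻⁵ W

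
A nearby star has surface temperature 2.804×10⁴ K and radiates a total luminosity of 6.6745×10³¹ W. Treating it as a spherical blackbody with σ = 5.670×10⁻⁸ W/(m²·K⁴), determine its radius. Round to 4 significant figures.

L = 4πR²σT⁴ ⇒ R = √(L/(4πσT⁴)).
σT⁴ = 3.50506×10¹⁰ W/m², so R = √(6.6745×10³¹/(4π×3.50506×10¹⁰)) = 1.231×10¹⁰ m.

R ≈ 1.231×10¹⁰ m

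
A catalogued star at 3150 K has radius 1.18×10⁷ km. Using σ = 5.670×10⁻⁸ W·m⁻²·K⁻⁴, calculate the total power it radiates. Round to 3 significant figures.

P ≈ 9.77×10²⁷ W

Surface area A = 4πR² = 4π(1.18×10¹⁰ m)² = 1.74974×10²¹ m².
P = σAT⁴ = 5.670×10⁻⁸ × 1.74974×10²¹ × (3150)⁴ = 9.77×10²⁷ W.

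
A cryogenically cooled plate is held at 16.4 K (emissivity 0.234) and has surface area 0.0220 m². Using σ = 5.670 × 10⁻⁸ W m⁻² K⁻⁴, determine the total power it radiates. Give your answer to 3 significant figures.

Area A = 0.0220 m².
P = εσAT⁴ = 0.234 × 5.670×10⁻⁸ × 0.0220 × (16.4)⁴ = 2.11×10⁻⁵ W.

P ≈ 2.11×10⁻⁵ W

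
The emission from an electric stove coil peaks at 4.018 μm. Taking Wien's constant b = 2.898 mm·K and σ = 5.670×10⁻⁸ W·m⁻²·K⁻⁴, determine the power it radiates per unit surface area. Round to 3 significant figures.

Wien's law: T = b/λ_max = 2.898×10⁻³/4.018×10⁻⁶ = 721.254 K.
Then I = σT⁴ = 5.670×10⁻⁸×(721.254)⁴ = 1.53×10⁴ W/m².

I ≈ 1.53×10⁴ W/m²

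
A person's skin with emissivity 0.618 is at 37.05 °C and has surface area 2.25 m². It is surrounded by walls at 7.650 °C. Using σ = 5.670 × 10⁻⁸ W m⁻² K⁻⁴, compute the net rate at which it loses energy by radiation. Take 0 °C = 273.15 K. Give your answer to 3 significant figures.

Net loss ≈ 240 W

T = 37.05 °C + 273.15 = 310.20 K.
Surroundings: T = 7.650 °C + 273.15 = 280.800 K.
Area A = 2.25 m².
Net radiated power P_net = εσA(T⁴ − T₀⁴) = 0.618×5.670×10⁻⁸×2.25×(310.20⁴ − 280.800⁴).
T⁴ − T₀⁴ = 9.25907×10⁹ − 6.21711×10⁹ = 3.04196×10⁹ K⁴, so P_net = 240 W.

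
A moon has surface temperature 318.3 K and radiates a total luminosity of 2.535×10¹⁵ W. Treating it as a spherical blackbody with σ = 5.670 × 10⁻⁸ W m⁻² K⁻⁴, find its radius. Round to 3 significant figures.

R ≈ 5.89×10⁵ m

L = 4πR²σT⁴ ⇒ R = √(L/(4πσT⁴)).
σT⁴ = 582.009 W/m², so R = √(2.535×10¹⁵/(4π×582.009)) = 5.89×10⁵ m.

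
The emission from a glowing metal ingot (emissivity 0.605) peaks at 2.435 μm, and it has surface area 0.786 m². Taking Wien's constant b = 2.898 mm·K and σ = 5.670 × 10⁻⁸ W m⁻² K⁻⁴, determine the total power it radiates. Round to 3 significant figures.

Wien's law: T = b/λ_max = 2.898×10⁻³/2.435×10⁻⁶ = 1190.14 K.
Area A = 0.786 m².
Then P = εσAT⁴ = 0.605×5.670×10⁻⁸×0.786×(1190.14)⁴ = 5.41×10⁴ W.

P ≈ 5.41×10⁴ W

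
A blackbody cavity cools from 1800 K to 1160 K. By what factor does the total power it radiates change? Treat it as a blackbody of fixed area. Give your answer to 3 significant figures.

P₂/P₁ ≈ 0.172

P ∝ T⁴, so P₂/P₁ = (T₂/T₁)⁴ = (1160/1800)⁴ = (0.644444)⁴ = 0.172.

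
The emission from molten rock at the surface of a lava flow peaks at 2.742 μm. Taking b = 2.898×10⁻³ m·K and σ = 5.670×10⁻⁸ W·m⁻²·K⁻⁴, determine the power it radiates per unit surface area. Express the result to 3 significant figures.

Wien's law: T = b/λ_max = 2.898×10⁻³/2.742×10⁻⁶ = 1056.89 K.
Then I = σT⁴ = 5.670×10⁻⁸×(1056.89)⁴ = 7.07×10⁴ W/m².

I ≈ 7.07×10⁴ W/m²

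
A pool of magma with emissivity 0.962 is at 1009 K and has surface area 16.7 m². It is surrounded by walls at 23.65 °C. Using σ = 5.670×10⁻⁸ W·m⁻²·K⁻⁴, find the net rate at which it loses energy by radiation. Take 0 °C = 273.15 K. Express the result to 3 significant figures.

Surroundings: T = 23.65 °C + 273.15 = 296.80 K.
Area A = 16.7 m².
Net radiated power P_net = εσA(T⁴ − T₀⁴) = 0.962×5.670×10⁻⁸×16.7×(1009⁴ − 296.80⁴).
T⁴ − T₀⁴ = 1.03649×10¹² − 7.75989×10⁹ = 1.02873×10¹² K⁴, so P_net = 9.37×10⁵ W.

Net loss ≈ 9.37×10⁵ W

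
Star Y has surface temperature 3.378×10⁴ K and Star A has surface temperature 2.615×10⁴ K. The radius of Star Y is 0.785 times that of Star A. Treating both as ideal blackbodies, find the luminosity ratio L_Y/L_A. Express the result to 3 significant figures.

L ∝ R²T⁴, so L_Y/L_A = (R_Y/R_A)²(T_Y/T_A)⁴ = (0.785)² × (3.378×10⁴/2.615×10⁴)⁴ = 0.616225 × 2.78453 = 1.72.

L_Y/L_A ≈ 1.72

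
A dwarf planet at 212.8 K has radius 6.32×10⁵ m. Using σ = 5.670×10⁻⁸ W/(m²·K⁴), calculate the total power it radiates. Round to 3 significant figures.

P ≈ 5.84×10¹⁴ W

Surface area A = 4πR² = 4π(6.32×10⁵ m)² = 5.01931×10¹² m².
P = σAT⁴ = 5.670×10⁻⁸ × 5.01931×10¹² × (212.8)⁴ = 5.84×10¹⁴ W.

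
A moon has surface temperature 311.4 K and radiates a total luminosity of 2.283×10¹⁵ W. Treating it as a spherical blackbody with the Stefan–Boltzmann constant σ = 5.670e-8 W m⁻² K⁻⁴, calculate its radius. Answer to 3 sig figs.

L = 4πR²σT⁴ ⇒ R = √(L/(4πσT⁴)).
σT⁴ = 533.160 W/m², so R = √(2.283×10¹⁵/(4π×533.160)) = 5.84×10⁵ m.

R ≈ 5.84×10⁵ m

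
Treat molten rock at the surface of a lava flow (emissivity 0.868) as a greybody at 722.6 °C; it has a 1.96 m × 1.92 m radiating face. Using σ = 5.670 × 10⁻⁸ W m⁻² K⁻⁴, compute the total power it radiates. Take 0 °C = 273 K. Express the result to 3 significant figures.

T = 722.6 °C + 273 = 995.6 K.
Area A = 1.96 × 1.92 = 3.7632 m².
P = εσAT⁴ = 0.868 × 5.670×10⁻⁸ × 3.7632 × (995.6)⁴ = 1.82×10⁵ W.

P ≈ 1.82×10⁵ W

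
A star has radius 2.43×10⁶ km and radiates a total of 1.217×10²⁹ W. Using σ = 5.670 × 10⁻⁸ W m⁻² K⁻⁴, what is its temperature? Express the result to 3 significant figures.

T ≈ 1.30×10⁴ K

Surface area A = 4πR² = 4π(2.43×10⁹ m)² = 7.42032×10¹⁹ m².
P = σAT⁴ ⇒ T = (P/(σA))^(1/4) = (1.217×10²⁹/(5.670×10⁻⁸×7.42032×10¹⁹))^(1/4) = 1.30×10⁴ K.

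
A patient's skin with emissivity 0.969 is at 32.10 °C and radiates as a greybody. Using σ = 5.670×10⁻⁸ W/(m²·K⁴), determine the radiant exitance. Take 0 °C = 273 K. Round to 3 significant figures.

I ≈ 476 W/m²

T = 32.10 °C + 273 = 305.10 K.
Stefan–Boltzmann: I = εσT⁴ = 0.969 × 5.670×10⁻⁸ × (305.10)⁴ = 476 W/m².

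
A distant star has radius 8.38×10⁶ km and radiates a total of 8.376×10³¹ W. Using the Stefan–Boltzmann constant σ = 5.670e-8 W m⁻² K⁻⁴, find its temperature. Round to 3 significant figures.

T ≈ 3.60×10⁴ K

Surface area A = 4πR² = 4π(8.38×10⁹ m)² = 8.82466×10²⁰ m².
P = σAT⁴ ⇒ T = (P/(σA))^(1/4) = (8.376×10³¹/(5.670×10⁻⁸×8.82466×10²⁰))^(1/4) = 3.60×10⁴ K.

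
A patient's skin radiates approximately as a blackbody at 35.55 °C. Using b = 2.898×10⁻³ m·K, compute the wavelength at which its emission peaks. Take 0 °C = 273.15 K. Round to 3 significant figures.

T = 35.55 °C + 273.15 = 308.70 K.
Wien's displacement law: λ_max = b/T = (2.898×10⁻³ m·K)/(308.70 K) = 9.388×10⁻⁶ m.
That is 9.39 μm, in the infrared range.

λ_max ≈ 9.39 μm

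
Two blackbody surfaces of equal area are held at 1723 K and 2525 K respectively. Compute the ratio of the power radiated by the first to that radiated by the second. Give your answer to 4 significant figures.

P₁/P₂ ≈ 0.2168

With equal areas, P₁/P₂ = (T₁/T₂)⁴ = (1723/2525)⁴ = 0.2168.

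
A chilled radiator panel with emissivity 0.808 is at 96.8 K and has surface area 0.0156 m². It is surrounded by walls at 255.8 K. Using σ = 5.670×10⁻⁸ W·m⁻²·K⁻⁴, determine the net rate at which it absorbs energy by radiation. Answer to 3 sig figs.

Net gain ≈ 3.00 W

Area A = 0.0156 m².
Net radiated power P_net = εσA(T⁴ − T₀⁴) = 0.808×5.670×10⁻⁸×0.0156×(96.8⁴ − 255.8⁴).
T⁴ − T₀⁴ = 8.78014×10⁷ − 4.28156×10⁹ = -4.19376×10⁹ K⁴, so P_net = -3.00 W — negative, meaning a net gain of 3.00 W.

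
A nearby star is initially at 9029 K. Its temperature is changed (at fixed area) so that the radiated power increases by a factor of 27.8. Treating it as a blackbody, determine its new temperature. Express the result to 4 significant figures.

T₂ ≈ 2.073×10⁴ K

P ∝ T⁴, so T₂/T₁ = (P₂/P₁)^(1/4) = (27.8)^(1/4) = 2.29621.
T₂ = 9029 × 2.29621 = 2.073×10⁴ K.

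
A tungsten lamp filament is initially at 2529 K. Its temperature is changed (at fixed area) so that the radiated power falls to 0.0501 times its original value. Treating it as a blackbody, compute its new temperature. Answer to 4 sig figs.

T₂ ≈ 1196 K

P ∝ T⁴, so T₂/T₁ = (P₂/P₁)^(1/4) = (0.0501)^(1/4) = 0.473107.
T₂ = 2529 × 0.473107 = 1196 K.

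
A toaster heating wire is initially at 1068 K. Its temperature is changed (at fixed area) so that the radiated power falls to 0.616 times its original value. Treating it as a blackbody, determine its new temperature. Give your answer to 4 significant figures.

T₂ ≈ 946.2 K

P ∝ T⁴, so T₂/T₁ = (P₂/P₁)^(1/4) = (0.616)^(1/4) = 0.885921.
T₂ = 1068 × 0.885921 = 946.2 K.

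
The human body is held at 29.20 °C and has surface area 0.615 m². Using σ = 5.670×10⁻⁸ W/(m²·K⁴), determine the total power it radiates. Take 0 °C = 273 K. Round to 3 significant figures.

T = 29.20 °C + 273 = 302.20 K.
Area A = 0.615 m².
P = σAT⁴ = 5.670×10⁻⁸ × 0.615 × (302.20)⁴ = 291 W.

P ≈ 291 W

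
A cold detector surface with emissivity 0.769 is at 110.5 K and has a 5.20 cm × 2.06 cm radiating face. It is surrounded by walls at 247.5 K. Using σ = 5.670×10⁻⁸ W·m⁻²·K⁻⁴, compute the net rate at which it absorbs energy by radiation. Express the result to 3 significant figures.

Area A = 0.0520 × 0.0206 = 1.0712×10⁻³ m².
Net radiated power P_net = εσA(T⁴ − T₀⁴) = 0.769×5.670×10⁻⁸×1.0712×10⁻³×(110.5⁴ − 247.5⁴).
T⁴ − T₀⁴ = 1.49090×10⁸ − 3.75233×10⁹ = -3.60324×10⁹ K⁴, so P_net = -0.168 W — negative, meaning a net gain of 0.168 W.

Net gain ≈ 0.168 W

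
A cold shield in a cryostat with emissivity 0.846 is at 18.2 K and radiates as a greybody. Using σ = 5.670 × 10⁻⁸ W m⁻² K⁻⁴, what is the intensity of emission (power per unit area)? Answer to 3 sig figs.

I ≈ 5.26×10⁻³ W/m²

Stefan–Boltzmann: I = εσT⁴ = 0.846 × 5.670×10⁻⁸ × (18.2)⁴ = 5.26×10⁻³ W/m².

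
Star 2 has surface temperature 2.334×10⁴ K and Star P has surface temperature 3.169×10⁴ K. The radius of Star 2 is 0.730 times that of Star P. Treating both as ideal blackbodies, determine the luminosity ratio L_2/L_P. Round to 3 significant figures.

L ∝ R²T⁴, so L_2/L_P = (R_2/R_P)²(T_2/T_P)⁴ = (0.730)² × (2.334×10⁴/3.169×10⁴)⁴ = 0.5329 × 0.294249 = 0.157.

L_2/L_P ≈ 0.157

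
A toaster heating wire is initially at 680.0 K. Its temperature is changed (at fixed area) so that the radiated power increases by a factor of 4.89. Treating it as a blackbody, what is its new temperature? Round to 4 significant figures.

P ∝ T⁴, so T₂/T₁ = (P₂/P₁)^(1/4) = (4.89)^(1/4) = 1.48706.
T₂ = 680.0 × 1.48706 = 1011 K.

T₂ ≈ 1011 K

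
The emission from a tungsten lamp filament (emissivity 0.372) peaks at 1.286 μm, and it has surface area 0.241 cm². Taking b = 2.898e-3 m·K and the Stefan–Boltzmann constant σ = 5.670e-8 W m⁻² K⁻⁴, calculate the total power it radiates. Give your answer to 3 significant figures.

Wien's law: T = b/λ_max = 2.898×10⁻³/1.286×10⁻⁶ = 2253.50 K.
Area A = 0.241 cm² = 2.41×10⁻⁵ m².
Then P = εσAT⁴ = 0.372×5.670×10⁻⁸×2.41×10⁻⁵×(2253.50)⁴ = 13.1 W.

P ≈ 13.1 W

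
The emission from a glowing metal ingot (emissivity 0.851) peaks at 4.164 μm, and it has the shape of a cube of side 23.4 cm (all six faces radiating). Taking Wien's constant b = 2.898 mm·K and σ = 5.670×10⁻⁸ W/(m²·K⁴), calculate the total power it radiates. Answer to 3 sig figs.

Wien's law: T = b/λ_max = 2.898×10⁻³/4.164×10⁻⁶ = 695.965 K.
Area A = 6s² = 6×(0.234 m)² = 0.328536 m².
Then P = εσAT⁴ = 0.851×5.670×10⁻⁸×0.328536×(695.965)⁴ = 3.72×10³ W.

P ≈ 3.72×10³ W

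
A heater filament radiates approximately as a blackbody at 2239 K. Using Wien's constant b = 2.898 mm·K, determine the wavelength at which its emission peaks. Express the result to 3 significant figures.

Wien's displacement law: λ_max = b/T = (2.898×10⁻³ m·K)/(2239 K) = 1.294×10⁻⁶ m.
That is 1.29×10³ nm, in the infrared range.

λ_max ≈ 1.29×10³ nm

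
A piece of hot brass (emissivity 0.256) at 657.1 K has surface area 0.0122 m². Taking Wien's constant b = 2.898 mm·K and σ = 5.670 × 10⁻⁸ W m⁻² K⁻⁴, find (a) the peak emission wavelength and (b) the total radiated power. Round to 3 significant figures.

(a) λ_max = b/T = 2.898×10⁻³/657.1 = 4.410×10⁻⁶ m = 4.41 μm.
Area A = 0.0122 m².
(b) P = εσAT⁴ = 0.256×5.670×10⁻⁸×0.0122×(657.1)⁴ = 33.0 W.

λ_max ≈ 4.41 μm; P ≈ 33.0 W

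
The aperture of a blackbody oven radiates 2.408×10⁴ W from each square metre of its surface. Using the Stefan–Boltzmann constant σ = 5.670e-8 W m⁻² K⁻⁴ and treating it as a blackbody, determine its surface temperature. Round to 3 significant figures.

I = σT⁴, so T = (I/σ)^(1/4) = (2.408×10⁴/(5.670×10⁻⁸))^(1/4) = 807 K.

T ≈ 807 K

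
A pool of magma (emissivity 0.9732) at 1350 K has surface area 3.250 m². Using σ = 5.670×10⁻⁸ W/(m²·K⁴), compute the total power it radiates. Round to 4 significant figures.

P ≈ 5.957×10⁵ W

Area A = 3.250 m².
P = εσAT⁴ = 0.9732 × 5.670×10⁻⁸ × 3.250 × (1350)⁴ = 5.957×10⁵ W.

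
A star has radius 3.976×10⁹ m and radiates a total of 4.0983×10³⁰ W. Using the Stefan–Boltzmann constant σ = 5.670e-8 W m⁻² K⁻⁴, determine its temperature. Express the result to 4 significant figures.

Surface area A = 4πR² = 4π(3.976×10⁹ m)² = 1.98656×10²⁰ m².
P = σAT⁴ ⇒ T = (P/(σA))^(1/4) = (4.0983×10³⁰/(5.670×10⁻⁸×1.98656×10²⁰))^(1/4) = 2.456×10⁴ K.

T ≈ 2.456×10⁴ K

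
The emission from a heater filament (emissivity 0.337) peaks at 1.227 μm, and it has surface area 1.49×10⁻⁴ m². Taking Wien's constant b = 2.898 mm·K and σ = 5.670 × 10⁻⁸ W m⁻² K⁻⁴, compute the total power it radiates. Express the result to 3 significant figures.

Wien's law: T = b/λ_max = 2.898×10⁻³/1.227×10⁻⁶ = 2361.86 K.
Area A = 1.49×10⁻⁴ m².
Then P = εσAT⁴ = 0.337×5.670×10⁻⁸×1.49×10⁻⁴×(2361.86)⁴ = 88.6 W.

P ≈ 88.6 W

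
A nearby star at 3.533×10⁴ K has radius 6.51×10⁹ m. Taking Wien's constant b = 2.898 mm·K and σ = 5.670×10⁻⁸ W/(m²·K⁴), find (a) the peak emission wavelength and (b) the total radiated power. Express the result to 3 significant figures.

λ_max ≈ 82.0 nm; P ≈ 4.70×10³¹ W

(a) λ_max = b/T = 2.898×10⁻³/3.533×10⁴ = 8.203×10⁻⁸ m = 82.0 nm.
Surface area A = 4πR² = 4π(6.51×10⁹ m)² = 5.32564×10²⁰ m².
(b) P = σAT⁴ = 5.670×10⁻⁸×5.32564×10²⁰×(3.533×10⁴)⁴ = 4.70×10³¹ W.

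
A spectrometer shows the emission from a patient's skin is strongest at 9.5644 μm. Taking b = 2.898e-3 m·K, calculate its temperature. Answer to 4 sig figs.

Wien's law gives T = b/λ_max = (2.898×10⁻³ m·K)/(9.5644×10⁻⁶ m) = 303.0 K.

T ≈ 303.0 K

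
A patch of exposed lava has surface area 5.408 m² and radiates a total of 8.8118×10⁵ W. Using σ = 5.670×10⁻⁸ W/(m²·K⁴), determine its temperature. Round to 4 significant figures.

T ≈ 1302 K

Area A = 5.408 m².
P = σAT⁴ ⇒ T = (P/(σA))^(1/4) = (8.8118×10⁵/(5.670×10⁻⁸×5.408))^(1/4) = 1302 K.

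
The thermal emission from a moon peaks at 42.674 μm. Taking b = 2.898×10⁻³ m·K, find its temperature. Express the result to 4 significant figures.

T ≈ 67.91 K

Wien's law gives T = b/λ_max = (2.898×10⁻³ m·K)/(4.2674×10⁻⁵ m) = 67.91 K.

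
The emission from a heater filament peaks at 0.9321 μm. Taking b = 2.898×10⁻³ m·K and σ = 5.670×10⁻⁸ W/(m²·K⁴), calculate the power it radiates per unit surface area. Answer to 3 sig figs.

Wien's law: T = b/λ_max = 2.898×10⁻³/9.321×10⁻⁷ = 3109.11 K.
Then I = σT⁴ = 5.670×10⁻⁸×(3109.11)⁴ = 5.30×10⁶ W/m².

I ≈ 5.30×10⁶ W/m²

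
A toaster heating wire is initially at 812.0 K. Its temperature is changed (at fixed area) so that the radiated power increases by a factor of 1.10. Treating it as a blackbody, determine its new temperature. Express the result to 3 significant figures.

P ∝ T⁴, so T₂/T₁ = (P₂/P₁)^(1/4) = (1.10)^(1/4) = 1.02411.
T₂ = 812.0 × 1.02411 = 832 K.

T₂ ≈ 832 K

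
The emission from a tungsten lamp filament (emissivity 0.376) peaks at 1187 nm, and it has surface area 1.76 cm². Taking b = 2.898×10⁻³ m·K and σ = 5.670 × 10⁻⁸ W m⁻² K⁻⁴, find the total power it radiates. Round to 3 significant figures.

Wien's law: T = b/λ_max = 2.898×10⁻³/1.187×10⁻⁶ = 2441.45 K.
Area A = 1.76 cm² = 1.76×10⁻⁴ m².
Then P = εσAT⁴ = 0.376×5.670×10⁻⁸×1.76×10⁻⁴×(2441.45)⁴ = 133 W.

P ≈ 133 W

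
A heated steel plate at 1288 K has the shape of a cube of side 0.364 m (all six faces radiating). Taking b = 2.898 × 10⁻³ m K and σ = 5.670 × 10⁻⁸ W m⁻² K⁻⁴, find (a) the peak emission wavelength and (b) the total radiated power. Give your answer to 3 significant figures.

λ_max ≈ 2.25 μm; P ≈ 1.24×10⁵ W

(a) λ_max = b/T = 2.898×10⁻³/1288 = 2.250×10⁻⁶ m = 2.25 μm.
Area A = 6s² = 6×(0.364 m)² = 0.794976 m².
(b) P = σAT⁴ = 5.670×10⁻⁸×0.794976×(1288)⁴ = 1.24×10⁵ W.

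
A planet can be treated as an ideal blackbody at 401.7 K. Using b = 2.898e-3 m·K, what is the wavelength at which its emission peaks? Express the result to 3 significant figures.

Wien's displacement law: λ_max = b/T = (2.898×10⁻³ m·K)/(401.7 K) = 7.214×10⁻⁶ m.
That is 7.21 μm, in the infrared range.

λ_max ≈ 7.21 μm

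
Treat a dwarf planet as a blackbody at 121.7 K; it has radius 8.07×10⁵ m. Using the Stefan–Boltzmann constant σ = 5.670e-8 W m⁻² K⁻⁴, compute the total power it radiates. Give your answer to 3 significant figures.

P ≈ 1.02×10¹⁴ W

Surface area A = 4πR² = 4π(8.07×10⁵ m)² = 8.18384×10¹² m².
P = σAT⁴ = 5.670×10⁻⁸ × 8.18384×10¹² × (121.7)⁴ = 1.02×10¹⁴ W.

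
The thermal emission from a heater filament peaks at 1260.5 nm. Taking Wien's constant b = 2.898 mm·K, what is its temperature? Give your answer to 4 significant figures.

T ≈ 2299 K

Wien's law gives T = b/λ_max = (2.898×10⁻³ m·K)/(1.2605×10⁻⁶ m) = 2299 K.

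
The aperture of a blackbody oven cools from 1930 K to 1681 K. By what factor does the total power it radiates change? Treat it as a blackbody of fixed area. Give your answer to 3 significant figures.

P₂/P₁ ≈ 0.575

P ∝ T⁴, so P₂/P₁ = (T₂/T₁)⁴ = (1681/1930)⁴ = (0.870984)⁴ = 0.575.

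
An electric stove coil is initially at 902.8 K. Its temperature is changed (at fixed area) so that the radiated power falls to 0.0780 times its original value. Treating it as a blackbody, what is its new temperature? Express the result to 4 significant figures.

P ∝ T⁴, so T₂/T₁ = (P₂/P₁)^(1/4) = (0.0780)^(1/4) = 0.528474.
T₂ = 902.8 × 0.528474 = 477.1 K.

T₂ ≈ 477.1 K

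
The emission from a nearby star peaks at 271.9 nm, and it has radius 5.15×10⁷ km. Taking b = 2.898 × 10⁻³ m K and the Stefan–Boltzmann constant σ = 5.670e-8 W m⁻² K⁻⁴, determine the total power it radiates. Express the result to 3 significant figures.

Wien's law: T = b/λ_max = 2.898×10⁻³/2.719×10⁻⁷ = 10658.3 K.
Surface area A = 4πR² = 4π(5.15×10¹⁰ m)² = 3.33292×10²² m².
Then P = σAT⁴ = 5.670×10⁻⁸×3.33292×10²²×(10658.3)⁴ = 2.44×10³¹ W.

P ≈ 2.44×10³¹ W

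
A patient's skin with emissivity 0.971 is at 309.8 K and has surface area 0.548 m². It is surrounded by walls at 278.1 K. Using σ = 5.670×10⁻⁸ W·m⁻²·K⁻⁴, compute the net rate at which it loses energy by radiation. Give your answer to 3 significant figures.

Area A = 0.548 m².
Net radiated power P_net = εσA(T⁴ − T₀⁴) = 0.971×5.670×10⁻⁸×0.548×(309.8⁴ − 278.1⁴).
T⁴ − T₀⁴ = 9.21140×10⁹ − 5.98142×10⁹ = 3.22998×10⁹ K⁴, so P_net = 97.5 W.

Net loss ≈ 97.5 W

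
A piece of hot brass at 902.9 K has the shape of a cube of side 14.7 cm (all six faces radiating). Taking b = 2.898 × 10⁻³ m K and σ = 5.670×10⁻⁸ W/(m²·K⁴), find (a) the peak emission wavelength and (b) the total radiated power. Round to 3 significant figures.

λ_max ≈ 3.21 μm; P ≈ 4.89×10³ W

(a) λ_max = b/T = 2.898×10⁻³/902.9 = 3.210×10⁻⁶ m = 3.21 μm.
Area A = 6s² = 6×(0.147 m)² = 0.129654 m².
(b) P = σAT⁴ = 5.670×10⁻⁸×0.129654×(902.9)⁴ = 4.89×10³ W.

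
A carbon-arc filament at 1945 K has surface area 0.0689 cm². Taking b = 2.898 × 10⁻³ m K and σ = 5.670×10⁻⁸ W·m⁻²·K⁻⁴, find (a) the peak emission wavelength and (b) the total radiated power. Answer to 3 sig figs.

(a) λ_max = b/T = 2.898×10⁻³/1945 = 1.490×10⁻⁶ m = 1.49×10³ nm.
Area A = 0.0689 cm² = 6.89×10⁻⁶ m².
(b) P = σAT⁴ = 5.670×10⁻⁸×6.89×10⁻⁶×(1945)⁴ = 5.59 W.

λ_max ≈ 1.49×10³ nm; P ≈ 5.59 W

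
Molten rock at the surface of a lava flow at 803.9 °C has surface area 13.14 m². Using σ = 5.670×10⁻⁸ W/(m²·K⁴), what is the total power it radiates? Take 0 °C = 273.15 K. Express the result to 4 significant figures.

P ≈ 1.003×10⁶ W

T = 803.9 °C + 273.15 = 1077.05 K.
Area A = 13.14 m².
P = σAT⁴ = 5.670×10⁻⁸ × 13.14 × (1077.05)⁴ = 1.003×10⁶ W.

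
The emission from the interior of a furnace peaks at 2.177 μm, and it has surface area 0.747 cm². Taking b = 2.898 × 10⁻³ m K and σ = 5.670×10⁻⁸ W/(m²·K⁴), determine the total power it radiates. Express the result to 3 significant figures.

Wien's law: T = b/λ_max = 2.898×10⁻³/2.177×10⁻⁶ = 1331.19 K.
Area A = 0.747 cm² = 7.47×10⁻⁵ m².
Then P = σAT⁴ = 5.670×10⁻⁸×7.47×10⁻⁵×(1331.19)⁴ = 13.3 W.

P ≈ 13.3 W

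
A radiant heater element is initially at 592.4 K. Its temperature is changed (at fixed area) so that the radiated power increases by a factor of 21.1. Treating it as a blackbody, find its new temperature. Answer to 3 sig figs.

P ∝ T⁴, so T₂/T₁ = (P₂/P₁)^(1/4) = (21.1)^(1/4) = 2.14324.
T₂ = 592.4 × 2.14324 = 1.27×10³ K.

T₂ ≈ 1.27×10³ K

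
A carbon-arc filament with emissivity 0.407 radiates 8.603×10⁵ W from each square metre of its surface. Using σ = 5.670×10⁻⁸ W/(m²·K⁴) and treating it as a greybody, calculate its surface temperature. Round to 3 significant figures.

T ≈ 2.47×10³ K

I = εσT⁴, so T = (I/εσ)^(1/4) = (8.603×10⁵/(0.407×5.670×10⁻⁸))^(1/4) = 2.47×10³ K.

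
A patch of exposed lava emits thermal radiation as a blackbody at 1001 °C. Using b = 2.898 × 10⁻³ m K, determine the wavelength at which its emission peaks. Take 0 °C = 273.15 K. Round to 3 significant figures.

λ_max ≈ 2.27 μm

T = 1001 °C + 273.15 = 1274.15 K.
Wien's displacement law: λ_max = b/T = (2.898×10⁻³ m·K)/(1274.15 K) = 2.274×10⁻⁶ m.
That is 2.27 μm, in the infrared range.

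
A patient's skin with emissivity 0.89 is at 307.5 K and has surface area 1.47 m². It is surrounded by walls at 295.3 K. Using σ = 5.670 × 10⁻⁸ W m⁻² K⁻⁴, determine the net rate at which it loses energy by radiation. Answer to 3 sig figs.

Net loss ≈ 99.2 W

Area A = 1.47 m².
Net radiated power P_net = εσA(T⁴ − T₀⁴) = 0.89×5.670×10⁻⁸×1.47×(307.5⁴ − 295.3⁴).
T⁴ − T₀⁴ = 8.94088×10⁹ − 7.60420×10⁹ = 1.33668×10⁹ K⁴, so P_net = 99.2 W.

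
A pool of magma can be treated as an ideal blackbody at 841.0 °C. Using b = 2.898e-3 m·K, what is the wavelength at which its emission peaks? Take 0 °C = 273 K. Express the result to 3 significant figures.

T = 841.0 °C + 273 = 1114.0 K.
Wien's displacement law: λ_max = b/T = (2.898×10⁻³ m·K)/(1114.0 K) = 2.601×10⁻⁶ m.
That is 2.60×10³ nm, in the infrared range.

λ_max ≈ 2.60×10³ nm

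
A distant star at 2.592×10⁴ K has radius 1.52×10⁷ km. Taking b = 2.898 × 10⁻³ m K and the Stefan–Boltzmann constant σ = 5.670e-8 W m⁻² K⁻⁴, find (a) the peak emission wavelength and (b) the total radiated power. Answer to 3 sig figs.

λ_max ≈ 112 nm; P ≈ 7.43×10³¹ W

(a) λ_max = b/T = 2.898×10⁻³/2.592×10⁴ = 1.118×10⁻⁷ m = 112 nm.
Surface area A = 4πR² = 4π(1.52×10¹⁰ m)² = 2.90333×10²¹ m².
(b) P = σAT⁴ = 5.670×10⁻⁸×2.90333×10²¹×(2.592×10⁴)⁴ = 7.43×10³¹ W.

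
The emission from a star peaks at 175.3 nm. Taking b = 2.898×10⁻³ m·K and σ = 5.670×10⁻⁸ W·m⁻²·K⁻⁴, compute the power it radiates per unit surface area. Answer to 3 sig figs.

Wien's law: T = b/λ_max = 2.898×10⁻³/1.753×10⁻⁷ = 16531.7 K.
Then I = σT⁴ = 5.670×10⁻⁸×(16531.7)⁴ = 4.23×10⁹ W/m².

I ≈ 4.23×10⁹ W/m²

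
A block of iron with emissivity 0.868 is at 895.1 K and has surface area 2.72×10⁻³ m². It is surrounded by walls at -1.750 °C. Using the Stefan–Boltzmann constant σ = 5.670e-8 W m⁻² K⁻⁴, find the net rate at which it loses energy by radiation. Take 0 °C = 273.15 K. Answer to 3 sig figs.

Surroundings: T = -1.750 °C + 273.15 = 271.400 K.
Area A = 2.72×10⁻³ m².
Net radiated power P_net = εσA(T⁴ − T₀⁴) = 0.868×5.670×10⁻⁸×2.72×10⁻³×(895.1⁴ − 271.400⁴).
T⁴ − T₀⁴ = 6.41928×10¹¹ − 5.42550×10⁹ = 6.36502×10¹¹ K⁴, so P_net = 85.2 W.

Net loss ≈ 85.2 W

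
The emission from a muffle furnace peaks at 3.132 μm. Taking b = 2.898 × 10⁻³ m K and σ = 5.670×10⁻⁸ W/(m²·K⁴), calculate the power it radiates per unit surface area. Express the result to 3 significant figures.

Wien's law: T = b/λ_max = 2.898×10⁻³/3.132×10⁻⁶ = 925.287 K.
Then I = σT⁴ = 5.670×10⁻⁸×(925.287)⁴ = 4.16×10⁴ W/m².

I ≈ 4.16×10⁴ W/m²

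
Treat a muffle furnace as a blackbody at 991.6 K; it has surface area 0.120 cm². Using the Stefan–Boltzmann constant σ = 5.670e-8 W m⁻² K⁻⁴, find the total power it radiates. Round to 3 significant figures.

P ≈ 0.658 W

Area A = 0.120 cm² = 1.20×10⁻⁵ m².
P = σAT⁴ = 5.670×10⁻⁸ × 1.20×10⁻⁵ × (991.6)⁴ = 0.658 W.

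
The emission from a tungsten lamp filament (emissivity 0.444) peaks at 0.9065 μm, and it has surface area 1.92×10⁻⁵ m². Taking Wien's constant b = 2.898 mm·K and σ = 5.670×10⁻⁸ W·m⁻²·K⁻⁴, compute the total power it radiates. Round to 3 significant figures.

P ≈ 50.5 W

Wien's law: T = b/λ_max = 2.898×10⁻³/9.065×10⁻⁷ = 3196.91 K.
Area A = 1.92×10⁻⁵ m².
Then P = εσAT⁴ = 0.444×5.670×10⁻⁸×1.92×10⁻⁵×(3196.91)⁴ = 50.5 W.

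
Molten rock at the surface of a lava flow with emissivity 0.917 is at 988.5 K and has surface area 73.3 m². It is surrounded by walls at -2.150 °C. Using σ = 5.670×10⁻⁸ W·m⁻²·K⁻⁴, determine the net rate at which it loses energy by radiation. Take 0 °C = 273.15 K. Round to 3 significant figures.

Surroundings: T = -2.150 °C + 273.15 = 271.000 K.
Area A = 73.3 m².
Net radiated power P_net = εσA(T⁴ − T₀⁴) = 0.917×5.670×10⁻⁸×73.3×(988.5⁴ − 271.000⁴).
T⁴ − T₀⁴ = 9.54787×10¹¹ − 5.39358×10⁹ = 9.49393×10¹¹ K⁴, so P_net = 3.62×10⁶ W.

Net loss ≈ 3.62×10⁶ W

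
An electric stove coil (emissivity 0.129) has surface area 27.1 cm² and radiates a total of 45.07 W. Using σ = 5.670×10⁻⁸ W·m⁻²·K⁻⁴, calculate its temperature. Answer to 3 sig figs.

T ≈ 1.23×10³ K

Area A = 27.1 cm² = 2.71×10⁻³ m².
P = εσAT⁴ ⇒ T = (P/(εσA))^(1/4) = (45.07/(0.129×5.670×10⁻⁸×2.71×10⁻³))^(1/4) = 1.23×10³ K.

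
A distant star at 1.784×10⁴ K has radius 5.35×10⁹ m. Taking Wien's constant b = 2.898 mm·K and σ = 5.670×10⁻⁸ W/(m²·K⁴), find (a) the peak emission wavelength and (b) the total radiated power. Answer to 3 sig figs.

λ_max ≈ 162 nm; P ≈ 2.07×10³⁰ W

(a) λ_max = b/T = 2.898×10⁻³/1.784×10⁴ = 1.624×10⁻⁷ m = 162 nm.
Surface area A = 4πR² = 4π(5.35×10⁹ m)² = 3.59681×10²⁰ m².
(b) P = σAT⁴ = 5.670×10⁻⁸×3.59681×10²⁰×(1.784×10⁴)⁴ = 2.07×10³⁰ W.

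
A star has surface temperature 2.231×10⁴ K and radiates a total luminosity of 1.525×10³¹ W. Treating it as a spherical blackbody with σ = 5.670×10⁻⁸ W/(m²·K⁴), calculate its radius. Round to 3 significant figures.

L = 4πR²σT⁴ ⇒ R = √(L/(4πσT⁴)).
σT⁴ = 1.40469×10¹⁰ W/m², so R = √(1.525×10³¹/(4π×1.40469×10¹⁰)) = 9.29×10⁹ m.

R ≈ 9.29×10⁹ m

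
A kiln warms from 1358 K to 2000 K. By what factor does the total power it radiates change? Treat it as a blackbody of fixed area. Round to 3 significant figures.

P ∝ T⁴, so P₂/P₁ = (T₂/T₁)⁴ = (2000/1358)⁴ = (1.47275)⁴ = 4.70.

P₂/P₁ ≈ 4.70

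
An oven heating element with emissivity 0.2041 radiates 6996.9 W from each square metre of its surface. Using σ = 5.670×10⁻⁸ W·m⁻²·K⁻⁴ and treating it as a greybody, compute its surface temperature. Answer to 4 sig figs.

T ≈ 881.8 K

I = εσT⁴, so T = (I/εσ)^(1/4) = (6996.9/(0.2041×5.670×10⁻⁸))^(1/4) = 881.8 K.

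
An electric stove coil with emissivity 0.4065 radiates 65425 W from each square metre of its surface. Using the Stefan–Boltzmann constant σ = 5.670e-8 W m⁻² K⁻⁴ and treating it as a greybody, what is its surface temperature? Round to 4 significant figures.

T ≈ 1298 K

I = εσT⁴, so T = (I/εσ)^(1/4) = (65425/(0.4065×5.670×10⁻⁸))^(1/4) = 1298 K.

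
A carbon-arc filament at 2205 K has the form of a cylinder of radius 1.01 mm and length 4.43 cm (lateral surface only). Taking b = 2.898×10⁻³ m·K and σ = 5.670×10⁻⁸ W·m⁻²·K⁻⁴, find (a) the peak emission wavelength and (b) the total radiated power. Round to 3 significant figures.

(a) λ_max = b/T = 2.898×10⁻³/2205 = 1.314×10⁻⁶ m = 1.31×10³ nm.
Lateral area A = 2πrL = 2π×1.01×10⁻³×0.0443 = 2.81129×10⁻⁴ m².
(b) P = σAT⁴ = 5.670×10⁻⁸×2.81129×10⁻⁴×(2205)⁴ = 377 W.

λ_max ≈ 1.31×10³ nm; P ≈ 377 W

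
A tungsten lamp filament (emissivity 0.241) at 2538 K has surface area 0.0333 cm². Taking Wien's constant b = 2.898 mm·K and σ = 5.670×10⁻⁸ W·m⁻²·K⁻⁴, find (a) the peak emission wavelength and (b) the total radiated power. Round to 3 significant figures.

λ_max ≈ 1.14×10³ nm; P ≈ 1.89 W

(a) λ_max = b/T = 2.898×10⁻³/2538 = 1.142×10⁻⁶ m = 1.14×10³ nm.
Area A = 0.0333 cm² = 3.33×10⁻⁶ m².
(b) P = εσAT⁴ = 0.241×5.670×10⁻⁸×3.33×10⁻⁶×(2538)⁴ = 1.89 W.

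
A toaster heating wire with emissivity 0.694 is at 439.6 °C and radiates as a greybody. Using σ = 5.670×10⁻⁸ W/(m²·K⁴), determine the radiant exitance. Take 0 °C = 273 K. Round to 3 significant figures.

T = 439.6 °C + 273 = 712.6 K.
Stefan–Boltzmann: I = εσT⁴ = 0.694 × 5.670×10⁻⁸ × (712.6)⁴ = 1.01×10⁴ W/m².

I ≈ 1.01×10⁴ W/m²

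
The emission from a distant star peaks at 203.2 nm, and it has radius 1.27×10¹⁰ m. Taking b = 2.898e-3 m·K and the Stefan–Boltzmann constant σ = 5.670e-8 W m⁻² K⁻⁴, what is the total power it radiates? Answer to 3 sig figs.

P ≈ 4.75×10³⁰ W

Wien's law: T = b/λ_max = 2.898×10⁻³/2.032×10⁻⁷ = 14261.8 K.
Surface area A = 4πR² = 4π(1.27×10¹⁰ m)² = 2.02683×10²¹ m².
Then P = σAT⁴ = 5.670×10⁻⁸×2.02683×10²¹×(14261.8)⁴ = 4.75×10³⁰ W.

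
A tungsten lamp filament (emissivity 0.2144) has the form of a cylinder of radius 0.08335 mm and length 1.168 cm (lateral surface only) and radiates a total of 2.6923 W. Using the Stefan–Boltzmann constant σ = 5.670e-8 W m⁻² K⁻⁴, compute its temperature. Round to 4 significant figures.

Lateral area A = 2πrL = 2π×8.335×10⁻⁵×0.01168 = 6.11686×10⁻⁶ m².
P = εσAT⁴ ⇒ T = (P/(εσA))^(1/4) = (2.6923/(0.2144×5.670×10⁻⁸×6.11686×10⁻⁶))^(1/4) = 2453 K.

T ≈ 2453 K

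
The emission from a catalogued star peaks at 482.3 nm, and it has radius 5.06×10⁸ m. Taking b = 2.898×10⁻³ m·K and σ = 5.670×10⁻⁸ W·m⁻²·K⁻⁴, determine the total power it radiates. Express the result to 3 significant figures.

Wien's law: T = b/λ_max = 2.898×10⁻³/4.823×10⁻⁷ = 6008.71 K.
Surface area A = 4πR² = 4π(5.06×10⁸ m)² = 3.21744×10¹⁸ m².
Then P = σAT⁴ = 5.670×10⁻⁸×3.21744×10¹⁸×(6008.71)⁴ = 2.38×10²⁶ W.

P ≈ 2.38×10²⁶ W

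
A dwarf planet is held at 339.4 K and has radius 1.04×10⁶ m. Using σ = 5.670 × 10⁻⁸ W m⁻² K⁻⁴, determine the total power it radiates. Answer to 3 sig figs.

P ≈ 1.02×10¹⁶ W

Surface area A = 4πR² = 4π(1.04×10⁶ m)² = 1.35918×10¹³ m².
P = σAT⁴ = 5.670×10⁻⁸ × 1.35918×10¹³ × (339.4)⁴ = 1.02×10¹⁶ W.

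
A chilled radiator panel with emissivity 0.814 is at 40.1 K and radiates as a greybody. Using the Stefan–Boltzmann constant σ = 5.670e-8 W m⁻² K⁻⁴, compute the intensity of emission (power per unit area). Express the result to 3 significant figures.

Stefan–Boltzmann: I = εσT⁴ = 0.814 × 5.670×10⁻⁸ × (40.1)⁴ = 0.119 W/m².

I ≈ 0.119 W/m²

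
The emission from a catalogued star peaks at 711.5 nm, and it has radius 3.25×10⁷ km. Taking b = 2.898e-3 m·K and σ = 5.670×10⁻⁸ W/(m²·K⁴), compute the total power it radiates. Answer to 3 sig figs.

Wien's law: T = b/λ_max = 2.898×10⁻³/7.115×10⁻⁷ = 4073.09 K.
Surface area A = 4πR² = 4π(3.25×10¹⁰ m)² = 1.32732×10²² m².
Then P = σAT⁴ = 5.670×10⁻⁸×1.32732×10²²×(4073.09)⁴ = 2.07×10²⁹ W.

P ≈ 2.07×10²⁹ W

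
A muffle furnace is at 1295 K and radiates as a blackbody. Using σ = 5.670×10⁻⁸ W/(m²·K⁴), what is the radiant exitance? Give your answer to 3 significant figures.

Stefan–Boltzmann: I = σT⁴ = 5.670×10⁻⁸ × (1295)⁴ = 1.59×10⁵ W/m².

I ≈ 1.59×10⁵ W/m²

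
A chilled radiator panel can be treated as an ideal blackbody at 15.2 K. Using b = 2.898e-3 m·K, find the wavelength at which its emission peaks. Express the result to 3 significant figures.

Wien's displacement law: λ_max = b/T = (2.898×10⁻³ m·K)/(15.2 K) = 1.907×10⁻⁴ m.
That is 191 μm, in the infrared range.

λ_max ≈ 191 μm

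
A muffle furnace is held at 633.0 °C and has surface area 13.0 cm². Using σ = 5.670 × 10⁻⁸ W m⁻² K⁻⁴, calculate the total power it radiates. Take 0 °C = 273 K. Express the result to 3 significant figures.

T = 633.0 °C + 273 = 906.0 K.
Area A = 13.0 cm² = 1.30×10⁻³ m².
P = σAT⁴ = 5.670×10⁻⁸ × 1.30×10⁻³ × (906.0)⁴ = 49.7 W.

P ≈ 49.7 W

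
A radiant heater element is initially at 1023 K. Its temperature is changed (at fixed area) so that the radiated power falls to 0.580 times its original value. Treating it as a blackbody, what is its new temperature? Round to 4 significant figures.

P ∝ T⁴, so T₂/T₁ = (P₂/P₁)^(1/4) = (0.580)^(1/4) = 0.872684.
T₂ = 1023 × 0.872684 = 892.8 K.

T₂ ≈ 892.8 K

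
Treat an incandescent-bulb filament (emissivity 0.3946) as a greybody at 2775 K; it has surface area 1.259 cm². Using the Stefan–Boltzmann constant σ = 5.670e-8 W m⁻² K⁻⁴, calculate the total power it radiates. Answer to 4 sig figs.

Area A = 1.259 cm² = 1.259×10⁻⁴ m².
P = εσAT⁴ = 0.3946 × 5.670×10⁻⁸ × 1.259×10⁻⁴ × (2775)⁴ = 167.0 W.

P ≈ 167.0 W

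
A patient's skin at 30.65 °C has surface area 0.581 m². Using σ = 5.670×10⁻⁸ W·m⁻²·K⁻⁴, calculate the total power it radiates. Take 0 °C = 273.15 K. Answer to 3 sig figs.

T = 30.65 °C + 273.15 = 303.80 K.
Area A = 0.581 m².
P = σAT⁴ = 5.670×10⁻⁸ × 0.581 × (303.80)⁴ = 281 W.

P ≈ 281 W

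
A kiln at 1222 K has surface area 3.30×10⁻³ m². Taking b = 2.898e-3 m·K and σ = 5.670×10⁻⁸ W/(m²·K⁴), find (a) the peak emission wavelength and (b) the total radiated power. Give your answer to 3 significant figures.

λ_max ≈ 2.37 μm; P ≈ 417 W

(a) λ_max = b/T = 2.898×10⁻³/1222 = 2.372×10⁻⁶ m = 2.37 μm.
Area A = 3.30×10⁻³ m².
(b) P = σAT⁴ = 5.670×10⁻⁸×3.30×10⁻³×(1222)⁴ = 417 W.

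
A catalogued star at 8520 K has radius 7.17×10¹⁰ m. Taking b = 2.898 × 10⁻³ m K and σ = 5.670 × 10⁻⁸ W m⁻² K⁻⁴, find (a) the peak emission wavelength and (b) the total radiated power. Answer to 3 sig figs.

(a) λ_max = b/T = 2.898×10⁻³/8520 = 3.401×10⁻⁷ m = 0.340 μm.
Surface area A = 4πR² = 4π(7.17×10¹⁰ m)² = 6.46023×10²² m².
(b) P = σAT⁴ = 5.670×10⁻⁸×6.46023×10²²×(8520)⁴ = 1.93×10³¹ W.

λ_max ≈ 0.340 μm; P ≈ 1.93×10³¹ W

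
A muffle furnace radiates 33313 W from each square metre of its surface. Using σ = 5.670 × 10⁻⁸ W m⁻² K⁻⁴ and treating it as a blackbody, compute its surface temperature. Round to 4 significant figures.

T ≈ 875.5 K

I = σT⁴, so T = (I/σ)^(1/4) = (33313/(5.670×10⁻⁸))^(1/4) = 875.5 K.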